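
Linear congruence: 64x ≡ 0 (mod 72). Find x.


GCD(64, 72) = 8 divides 0
Divide: 8x ≡ 0 (mod 9)
x ≡ 0 (mod 9)


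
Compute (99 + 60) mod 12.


99 + 60 = 159
159 mod 12 = 3


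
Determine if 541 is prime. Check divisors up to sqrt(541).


Check divisors up to sqrt(541) = 23.2594
No divisors found.
541 is prime.

Yes, 541 is prime


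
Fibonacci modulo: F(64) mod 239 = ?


F(k) mod 239 for k=1..64:
1, 1, 2, 3, 5, 8, 13, 21, 34, 55, 89, 144, 233, 138, 132, 31, 163, 194, 118, 73, 191, 25, 216, 2, 218, 220, 199, 180, 140, 81, 221, 63, 45, 108, 153, 22, 175, 197, 133, 91, 224, 76, 61, 137, 198, 96, 55, 151, 206, 118, 85, 203, 49, 13, 62, 75, 137, 212, 110, 83, 193, 37, 230, 28
F(64) mod 239 = 28


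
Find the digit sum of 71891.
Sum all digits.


7 + 1 + 8 + 9 + 1 = 26


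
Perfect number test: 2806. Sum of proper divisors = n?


Proper divisors of 2806: 1, 2, 23, 46, 61, 122, 1403
Sum = 1 + 2 + 23 + 46 + 61 + 122 + 1403 = 1658

No, 2806 is not perfect (1658 ≠ 2806)


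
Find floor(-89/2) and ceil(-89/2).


-89/2 = -44.5000
floor = -45
ceil = -44

floor = -45, ceil = -44


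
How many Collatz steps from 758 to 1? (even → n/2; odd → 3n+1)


758 → 379 → 1138 → 569 → 1708 → 854 → 427 → 1282 → 641 → 1924 → 962 → 481 → 1444 → 722 → 361 → 1084 → 542 → 271 → 814 → 407 → 1222 → 611 → 1834 → 917 → 2752 → 1376 → 688 → 344 → 172 → 86 → 43 → 130 → 65 → 196 → 98 → 49 → 148 → 74 → 37 → 112 → 56 → 28 → 14 → 7 → 22 → 11 → 34 → 17 → 52 → 26 → 13 → 40 → 20 → 10 → 5 → 16 → 8 → 4 → 2 → 1
Total steps = 59

59 steps


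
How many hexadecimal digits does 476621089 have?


476621089 in base 16 = 1C68A921
Number of digits = 8

8 digits (base 16)


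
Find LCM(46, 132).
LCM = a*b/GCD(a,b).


GCD(46, 132) = 2
LCM = 46*132/2 = 6072/2 = 3036

LCM = 3036


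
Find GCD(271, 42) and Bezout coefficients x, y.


Tabular extended Euclidean (each row: r = 271*s + 42*t):
r=271, s=1, t=0
r=42, s=0, t=1
q=6: r=19, s=1, t=-6   [271*(1) + 42*(-6) = 19]
q=2: r=4, s=-2, t=13   [271*(-2) + 42*(13) = 4]
q=4: r=3, s=9, t=-58   [271*(9) + 42*(-58) = 3]
q=1: r=1, s=-11, t=71   [271*(-11) + 42*(71) = 1]
q=3: r=0, s=42, t=-271   [271*(42) + 42*(-271) = 0]
GCD = 1; from the row with r=1: x=-11, y=71
Check: 271*(-11) + 42*(71) = -2981 + 2982 = 1

GCD = 1, x = -11, y = 71


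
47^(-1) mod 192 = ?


Use the extended Euclidean algorithm on (192, 47); each row r = 192*s + 47*t:
r=192, s=1, t=0
r=47, s=0, t=1
q=4: r=4, s=1, t=-4   [192*(1) + 47*(-4) = 4]
q=11: r=3, s=-11, t=45   [192*(-11) + 47*(45) = 3]
q=1: r=1, s=12, t=-49   [192*(12) + 47*(-49) = 1]
q=3: r=0, s=-47, t=192   [192*(-47) + 47*(192) = 0]
GCD = 1 with t = -49, so 47*(-49) ≡ 1 (mod 192)
Inverse = -49 mod 192 = 143
Check: 47 * 143 = 6721 ≡ 1 (mod 192)

47^(-1) ≡ 143 (mod 192)


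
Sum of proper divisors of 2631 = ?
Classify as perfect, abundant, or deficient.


Proper divisors: 1, 3, 877
Sum = 1 + 3 + 877 = 881
881 < 2631 → deficient

s(2631) = 881 (deficient)


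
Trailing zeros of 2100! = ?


floor(2100/5) = 420
floor(2100/25) = 84
floor(2100/125) = 16
floor(2100/625) = 3
Total = 523

523 trailing zeros


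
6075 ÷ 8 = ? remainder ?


6075 = 8 * 759 + 3
Check: 6072 + 3 = 6075

q = 759, r = 3


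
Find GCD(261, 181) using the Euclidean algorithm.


261 = 1 * 181 + 80
181 = 2 * 80 + 21
80 = 3 * 21 + 17
21 = 1 * 17 + 4
17 = 4 * 4 + 1
4 = 4 * 1 + 0
GCD = 1


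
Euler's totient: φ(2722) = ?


2722 = 2 × 1361
Prime factors: 2, 1361
φ(2722) = 2722 × (1-1/2) × (1-1/1361)
= 2722 × 1/2 × 1360/1361 = 1360

φ(2722) = 1360


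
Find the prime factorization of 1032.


1032 / 2 = 516
516 / 2 = 258
258 / 2 = 129
129 / 3 = 43
43 / 43 = 1
1032 = 2^3 × 3 × 43


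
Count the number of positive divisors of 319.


319 = 11^1 × 29^1
d(319) = (1+1) × (1+1) = 4

4 divisors


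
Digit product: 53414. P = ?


5 × 3 × 4 × 1 × 4 = 240


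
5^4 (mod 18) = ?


5^1 mod 18 = 5
5^2 mod 18 = 7
5^3 mod 18 = 17
5^4 mod 18 = 13


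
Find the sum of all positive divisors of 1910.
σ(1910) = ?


Divisors of 1910: 1, 2, 5, 10, 191, 382, 955, 1910
Sum = 1 + 2 + 5 + 10 + 191 + 382 + 955 + 1910 = 3456

σ(1910) = 3456


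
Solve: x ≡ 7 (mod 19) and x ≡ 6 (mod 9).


M = 19*9 = 171
M1 = M/19 = 9, M2 = M/9 = 19
M1^(-1) mod 19 = 17, M2^(-1) mod 9 = 1
x = 7*9*17 + 6*19*1 = 1185
1185 mod 171 = 159
Check: 159 mod 19 = 7 ✓, 159 mod 9 = 6 ✓

x ≡ 159 (mod 171)


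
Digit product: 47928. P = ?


4 × 7 × 9 × 2 × 8 = 4032


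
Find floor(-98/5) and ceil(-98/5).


-98/5 = -19.6000
floor = -20
ceil = -19

floor = -20, ceil = -19


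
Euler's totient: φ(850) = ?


850 = 2 × 5^2 × 17
Prime factors: 2, 5, 17
φ(850) = 850 × (1-1/2) × (1-1/5) × (1-1/17)
= 850 × 1/2 × 4/5 × 16/17 = 320

φ(850) = 320


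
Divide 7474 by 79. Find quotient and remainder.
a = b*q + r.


7474 = 79 * 94 + 48
Check: 7426 + 48 = 7474

q = 94, r = 48


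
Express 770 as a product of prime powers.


770 / 2 = 385
385 / 5 = 77
77 / 7 = 11
11 / 11 = 1
770 = 2 × 5 × 7 × 11


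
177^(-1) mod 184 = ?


Use the extended Euclidean algorithm on (184, 177); each row r = 184*s + 177*t:
r=184, s=1, t=0
r=177, s=0, t=1
q=1: r=7, s=1, t=-1   [184*(1) + 177*(-1) = 7]
q=25: r=2, s=-25, t=26   [184*(-25) + 177*(26) = 2]
q=3: r=1, s=76, t=-79   [184*(76) + 177*(-79) = 1]
q=2: r=0, s=-177, t=184   [184*(-177) + 177*(184) = 0]
GCD = 1 with t = -79, so 177*(-79) ≡ 1 (mod 184)
Inverse = -79 mod 184 = 105
Check: 177 * 105 = 18585 ≡ 1 (mod 184)

177^(-1) ≡ 105 (mod 184)


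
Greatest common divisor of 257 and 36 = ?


257 = 7 * 36 + 5
36 = 7 * 5 + 1
5 = 5 * 1 + 0
GCD = 1


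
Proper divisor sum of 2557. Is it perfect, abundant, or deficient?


Proper divisors: 1
Sum = 1 = 1
1 < 2557 → deficient

s(2557) = 1 (deficient)


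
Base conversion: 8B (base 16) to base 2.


8B (base 16) = 139 (decimal)
139 (decimal) = 10001011 (base 2)


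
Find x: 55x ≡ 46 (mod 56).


GCD(55, 56) = 1, unique solution
a^(-1) mod 56 = 55
x = 55 * 46 mod 56 = 10

x ≡ 10 (mod 56)


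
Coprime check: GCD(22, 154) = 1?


Euclidean algorithm:
154 = 7 * 22 + 0
GCD(22, 154) = 22

No, not coprime (GCD = 22)


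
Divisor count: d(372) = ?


372 = 2^2 × 3^1 × 31^1
d(372) = (2+1) × (1+1) × (1+1) = 12

12 divisors


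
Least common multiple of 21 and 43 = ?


GCD(21, 43) = 1
LCM = 21*43/1 = 903/1 = 903

LCM = 903


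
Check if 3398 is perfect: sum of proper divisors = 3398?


Proper divisors of 3398: 1, 2, 1699
Sum = 1 + 2 + 1699 = 1702

No, 3398 is not perfect (1702 ≠ 3398)


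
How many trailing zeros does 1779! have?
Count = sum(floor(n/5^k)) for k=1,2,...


floor(1779/5) = 355
floor(1779/25) = 71
floor(1779/125) = 14
floor(1779/625) = 2
Total = 442

442 trailing zeros


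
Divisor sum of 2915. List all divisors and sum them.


Divisors of 2915: 1, 5, 11, 53, 55, 265, 583, 2915
Sum = 1 + 5 + 11 + 53 + 55 + 265 + 583 + 2915 = 3888

σ(2915) = 3888


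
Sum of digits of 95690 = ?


9 + 5 + 6 + 9 + 0 = 29


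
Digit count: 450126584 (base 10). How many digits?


450126584 has 9 digits in base 10
floor(log10(450126584)) + 1 = floor(8.6533) + 1 = 9

9 digits (base 10)


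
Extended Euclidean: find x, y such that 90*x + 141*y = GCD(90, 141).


Tabular extended Euclidean (each row: r = 90*s + 141*t):
r=90, s=1, t=0
r=141, s=0, t=1
q=0: r=90, s=1, t=0   [90*(1) + 141*(0) = 90]
q=1: r=51, s=-1, t=1   [90*(-1) + 141*(1) = 51]
q=1: r=39, s=2, t=-1   [90*(2) + 141*(-1) = 39]
q=1: r=12, s=-3, t=2   [90*(-3) + 141*(2) = 12]
q=3: r=3, s=11, t=-7   [90*(11) + 141*(-7) = 3]
q=4: r=0, s=-47, t=30   [90*(-47) + 141*(30) = 0]
GCD = 3; from the row with r=3: x=11, y=-7
Check: 90*(11) + 141*(-7) = 990 - 987 = 3

GCD = 3, x = 11, y = -7


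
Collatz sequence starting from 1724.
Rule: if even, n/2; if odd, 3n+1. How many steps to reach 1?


1724 → 862 → 431 → 1294 → 647 → 1942 → 971 → 2914 → 1457 → 4372 → 2186 → 1093 → 3280 → 1640 → 820 → 410 → 205 → 616 → 308 → 154 → 77 → 232 → 116 → 58 → 29 → 88 → 44 → 22 → 11 → 34 → 17 → 52 → 26 → 13 → 40 → 20 → 10 → 5 → 16 → 8 → 4 → 2 → 1
Total steps = 42

42 steps


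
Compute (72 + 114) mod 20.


72 + 114 = 186
186 mod 20 = 6


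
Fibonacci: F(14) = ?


Sequence: 1, 1, 2, 3, 5, 8, 13, 21, 34, 55, 89, 144, 233, 377
F(14) = 377


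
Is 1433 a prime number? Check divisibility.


Check divisors up to sqrt(1433) = 37.8550
No divisors found.
1433 is prime.

Yes, 1433 is prime


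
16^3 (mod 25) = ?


16^1 mod 25 = 16
16^2 mod 25 = 6
16^3 mod 25 = 21


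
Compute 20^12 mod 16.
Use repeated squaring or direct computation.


20^1 mod 16 = 4
20^2 mod 16 = 0
20^3 mod 16 = 0
20^4 mod 16 = 0
20^5 mod 16 = 0
20^6 mod 16 = 0
20^7 mod 16 = 0
20^8 mod 16 = 0
20^9 mod 16 = 0
20^10 mod 16 = 0
20^11 mod 16 = 0
20^12 mod 16 = 0


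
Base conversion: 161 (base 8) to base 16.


161 (base 8) = 113 (decimal)
113 (decimal) = 71 (base 16)


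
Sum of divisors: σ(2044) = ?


Divisors of 2044: 1, 2, 4, 7, 14, 28, 73, 146, 292, 511, 1022, 2044
Sum = 1 + 2 + 4 + 7 + 14 + 28 + 73 + 146 + 292 + 511 + 1022 + 2044 = 4144

σ(2044) = 4144


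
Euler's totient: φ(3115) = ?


3115 = 5 × 7 × 89
Prime factors: 5, 7, 89
φ(3115) = 3115 × (1-1/5) × (1-1/7) × (1-1/89)
= 3115 × 4/5 × 6/7 × 88/89 = 2112

φ(3115) = 2112


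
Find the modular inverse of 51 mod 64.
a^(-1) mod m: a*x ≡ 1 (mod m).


Use the extended Euclidean algorithm on (64, 51); each row r = 64*s + 51*t:
r=64, s=1, t=0
r=51, s=0, t=1
q=1: r=13, s=1, t=-1   [64*(1) + 51*(-1) = 13]
q=3: r=12, s=-3, t=4   [64*(-3) + 51*(4) = 12]
q=1: r=1, s=4, t=-5   [64*(4) + 51*(-5) = 1]
q=12: r=0, s=-51, t=64   [64*(-51) + 51*(64) = 0]
GCD = 1 with t = -5, so 51*(-5) ≡ 1 (mod 64)
Inverse = -5 mod 64 = 59
Check: 51 * 59 = 3009 ≡ 1 (mod 64)

51^(-1) ≡ 59 (mod 64)


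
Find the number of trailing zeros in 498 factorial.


floor(498/5) = 99
floor(498/25) = 19
floor(498/125) = 3
Total = 121

121 trailing zeros


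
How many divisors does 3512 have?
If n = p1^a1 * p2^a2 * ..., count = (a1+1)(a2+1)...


3512 = 2^3 × 439^1
d(3512) = (3+1) × (1+1) = 8

8 divisors


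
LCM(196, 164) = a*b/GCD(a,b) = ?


GCD(196, 164) = 4
LCM = 196*164/4 = 32144/4 = 8036

LCM = 8036


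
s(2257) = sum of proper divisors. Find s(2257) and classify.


Proper divisors: 1, 37, 61
Sum = 1 + 37 + 61 = 99
99 < 2257 → deficient

s(2257) = 99 (deficient)


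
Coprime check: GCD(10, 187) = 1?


Euclidean algorithm:
187 = 18 * 10 + 7
10 = 1 * 7 + 3
7 = 2 * 3 + 1
3 = 3 * 1 + 0
GCD(10, 187) = 1

Yes, coprime (GCD = 1)


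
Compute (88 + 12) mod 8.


88 + 12 = 100
100 mod 8 = 4


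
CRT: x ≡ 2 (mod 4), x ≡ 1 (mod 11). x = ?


M = 4*11 = 44
M1 = M/4 = 11, M2 = M/11 = 4
M1^(-1) mod 4 = 3, M2^(-1) mod 11 = 3
x = 2*11*3 + 1*4*3 = 78
78 mod 44 = 34
Check: 34 mod 4 = 2 ✓, 34 mod 11 = 1 ✓

x ≡ 34 (mod 44)


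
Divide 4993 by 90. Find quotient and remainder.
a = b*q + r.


4993 = 90 * 55 + 43
Check: 4950 + 43 = 4993

q = 55, r = 43


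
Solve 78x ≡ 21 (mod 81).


GCD(78, 81) = 3 divides 21
Divide: 26x ≡ 7 (mod 27)
x ≡ 20 (mod 27)


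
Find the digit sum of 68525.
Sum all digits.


6 + 8 + 5 + 2 + 5 = 26


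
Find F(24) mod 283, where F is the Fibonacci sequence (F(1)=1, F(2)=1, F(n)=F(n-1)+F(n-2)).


F(k) mod 283 for k=1..24:
1, 1, 2, 3, 5, 8, 13, 21, 34, 55, 89, 144, 233, 94, 44, 138, 182, 37, 219, 256, 192, 165, 74, 239
F(24) mod 283 = 239


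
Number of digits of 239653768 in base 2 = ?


239653768 in base 2 = 1110010010001101001110001000
Number of digits = 28

28 digits (base 2)


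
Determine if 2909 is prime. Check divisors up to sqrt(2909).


Check divisors up to sqrt(2909) = 53.9351
No divisors found.
2909 is prime.

Yes, 2909 is prime


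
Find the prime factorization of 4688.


4688 / 2 = 2344
2344 / 2 = 1172
1172 / 2 = 586
586 / 2 = 293
293 / 293 = 1
4688 = 2^4 × 293


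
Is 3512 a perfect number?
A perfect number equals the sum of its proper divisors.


Proper divisors of 3512: 1, 2, 4, 8, 439, 878, 1756
Sum = 1 + 2 + 4 + 8 + 439 + 878 + 1756 = 3088

No, 3512 is not perfect (3088 ≠ 3512)


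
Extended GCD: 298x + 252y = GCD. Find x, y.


Tabular extended Euclidean (each row: r = 298*s + 252*t):
r=298, s=1, t=0
r=252, s=0, t=1
q=1: r=46, s=1, t=-1   [298*(1) + 252*(-1) = 46]
q=5: r=22, s=-5, t=6   [298*(-5) + 252*(6) = 22]
q=2: r=2, s=11, t=-13   [298*(11) + 252*(-13) = 2]
q=11: r=0, s=-126, t=149   [298*(-126) + 252*(149) = 0]
GCD = 2; from the row with r=2: x=11, y=-13
Check: 298*(11) + 252*(-13) = 3278 - 3276 = 2

GCD = 2, x = 11, y = -13


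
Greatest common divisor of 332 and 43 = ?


332 = 7 * 43 + 31
43 = 1 * 31 + 12
31 = 2 * 12 + 7
12 = 1 * 7 + 5
7 = 1 * 5 + 2
5 = 2 * 2 + 1
2 = 2 * 1 + 0
GCD = 1


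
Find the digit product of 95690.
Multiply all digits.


9 × 5 × 6 × 9 × 0 = 0


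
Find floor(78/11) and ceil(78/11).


78/11 = 7.0909
floor = 7
ceil = 8

floor = 7, ceil = 8


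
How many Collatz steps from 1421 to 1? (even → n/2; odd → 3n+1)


1421 → 4264 → 2132 → 1066 → 533 → 1600 → 800 → 400 → 200 → 100 → 50 → 25 → 76 → 38 → 19 → 58 → 29 → 88 → 44 → 22 → 11 → 34 → 17 → 52 → 26 → 13 → 40 → 20 → 10 → 5 → 16 → 8 → 4 → 2 → 1
Total steps = 34

34 steps


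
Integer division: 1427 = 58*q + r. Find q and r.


1427 = 58 * 24 + 35
Check: 1392 + 35 = 1427

q = 24, r = 35


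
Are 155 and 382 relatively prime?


Euclidean algorithm:
382 = 2 * 155 + 72
155 = 2 * 72 + 11
72 = 6 * 11 + 6
11 = 1 * 6 + 5
6 = 1 * 5 + 1
5 = 5 * 1 + 0
GCD(155, 382) = 1

Yes, coprime (GCD = 1)


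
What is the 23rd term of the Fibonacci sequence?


Sequence: 1, 1, 2, 3, 5, 8, 13, 21, 34, 55, 89, 144, 233, 377, 610, 987, 1597, 2584, 4181, 6765, 10946, 17711, 28657
F(23) = 28657


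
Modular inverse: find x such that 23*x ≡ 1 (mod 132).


Use the extended Euclidean algorithm on (132, 23); each row r = 132*s + 23*t:
r=132, s=1, t=0
r=23, s=0, t=1
q=5: r=17, s=1, t=-5   [132*(1) + 23*(-5) = 17]
q=1: r=6, s=-1, t=6   [132*(-1) + 23*(6) = 6]
q=2: r=5, s=3, t=-17   [132*(3) + 23*(-17) = 5]
q=1: r=1, s=-4, t=23   [132*(-4) + 23*(23) = 1]
q=5: r=0, s=23, t=-132   [132*(23) + 23*(-132) = 0]
GCD = 1 with t = 23, so 23*(23) ≡ 1 (mod 132)
Inverse = 23 mod 132 = 23
Check: 23 * 23 = 529 ≡ 1 (mod 132)

23^(-1) ≡ 23 (mod 132)


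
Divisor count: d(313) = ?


313 = 313^1
d(313) = (1+1) = 2

2 divisors


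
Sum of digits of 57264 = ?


5 + 7 + 2 + 6 + 4 = 24


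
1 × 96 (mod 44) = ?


1 × 96 = 96
96 mod 44 = 8


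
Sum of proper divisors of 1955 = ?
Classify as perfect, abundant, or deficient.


Proper divisors: 1, 5, 17, 23, 85, 115, 391
Sum = 1 + 5 + 17 + 23 + 85 + 115 + 391 = 637
637 < 1955 → deficient

s(1955) = 637 (deficient)


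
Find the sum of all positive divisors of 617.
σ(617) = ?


Divisors of 617: 1, 617
Sum = 1 + 617 = 618

σ(617) = 618


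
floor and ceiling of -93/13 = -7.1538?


-93/13 = -7.1538
floor = -8
ceil = -7

floor = -8, ceil = -7


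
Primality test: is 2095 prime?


2095 / 5 = 419 (exact division)
2095 is NOT prime.

No, 2095 is not prime


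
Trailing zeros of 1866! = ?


floor(1866/5) = 373
floor(1866/25) = 74
floor(1866/125) = 14
floor(1866/625) = 2
Total = 463

463 trailing zeros


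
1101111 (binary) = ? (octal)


1101111 (base 2) = 111 (decimal)
111 (decimal) = 157 (base 8)


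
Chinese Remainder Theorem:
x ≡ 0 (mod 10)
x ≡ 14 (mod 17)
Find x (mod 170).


M = 10*17 = 170
M1 = M/10 = 17, M2 = M/17 = 10
M1^(-1) mod 10 = 3, M2^(-1) mod 17 = 12
x = 0*17*3 + 14*10*12 = 1680
1680 mod 170 = 150
Check: 150 mod 10 = 0 ✓, 150 mod 17 = 14 ✓

x ≡ 150 (mod 170)


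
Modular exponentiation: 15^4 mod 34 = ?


15^1 mod 34 = 15
15^2 mod 34 = 21
15^3 mod 34 = 9
15^4 mod 34 = 33


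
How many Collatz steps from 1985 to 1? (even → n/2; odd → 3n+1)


1985 → 5956 → 2978 → 1489 → 4468 → 2234 → 1117 → 3352 → 1676 → 838 → 419 → 1258 → 629 → 1888 → 944 → 472 → 236 → 118 → 59 → 178 → 89 → 268 → 134 → 67 → 202 → 101 → 304 → 152 → 76 → 38 → 19 → 58 → 29 → 88 → 44 → 22 → 11 → 34 → 17 → 52 → 26 → 13 → 40 → 20 → 10 → 5 → 16 → 8 → 4 → 2 → 1
Total steps = 50

50 steps


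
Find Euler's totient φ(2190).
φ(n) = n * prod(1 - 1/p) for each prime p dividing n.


2190 = 2 × 3 × 5 × 73
Prime factors: 2, 3, 5, 73
φ(2190) = 2190 × (1-1/2) × (1-1/3) × (1-1/5) × (1-1/73)
= 2190 × 1/2 × 2/3 × 4/5 × 72/73 = 576

φ(2190) = 576


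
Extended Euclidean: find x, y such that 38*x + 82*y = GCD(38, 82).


Tabular extended Euclidean (each row: r = 38*s + 82*t):
r=38, s=1, t=0
r=82, s=0, t=1
q=0: r=38, s=1, t=0   [38*(1) + 82*(0) = 38]
q=2: r=6, s=-2, t=1   [38*(-2) + 82*(1) = 6]
q=6: r=2, s=13, t=-6   [38*(13) + 82*(-6) = 2]
q=3: r=0, s=-41, t=19   [38*(-41) + 82*(19) = 0]
GCD = 2; from the row with r=2: x=13, y=-6
Check: 38*(13) + 82*(-6) = 494 - 492 = 2

GCD = 2, x = 13, y = -6


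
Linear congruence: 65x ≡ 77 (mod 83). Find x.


GCD(65, 83) = 1, unique solution
a^(-1) mod 83 = 23
x = 23 * 77 mod 83 = 28

x ≡ 28 (mod 83)


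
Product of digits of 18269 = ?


1 × 8 × 2 × 6 × 9 = 864


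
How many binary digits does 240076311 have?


240076311 in base 2 = 1110010011110100011000010111
Number of digits = 28

28 digits (base 2)


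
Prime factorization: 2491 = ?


2491 / 47 = 53
53 / 53 = 1
2491 = 47 × 53


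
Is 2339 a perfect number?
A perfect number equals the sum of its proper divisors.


Proper divisors of 2339: 1
Sum = 1 = 1

No, 2339 is not perfect (1 ≠ 2339)


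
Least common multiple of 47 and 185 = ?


GCD(47, 185) = 1
LCM = 47*185/1 = 8695/1 = 8695

LCM = 8695


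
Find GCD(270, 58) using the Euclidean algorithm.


270 = 4 * 58 + 38
58 = 1 * 38 + 20
38 = 1 * 20 + 18
20 = 1 * 18 + 2
18 = 9 * 2 + 0
GCD = 2


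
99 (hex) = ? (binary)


99 (base 16) = 153 (decimal)
153 (decimal) = 10011001 (base 2)


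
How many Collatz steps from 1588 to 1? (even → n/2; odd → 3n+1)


1588 → 794 → 397 → 1192 → 596 → 298 → 149 → 448 → 224 → 112 → 56 → 28 → 14 → 7 → 22 → 11 → 34 → 17 → 52 → 26 → 13 → 40 → 20 → 10 → 5 → 16 → 8 → 4 → 2 → 1
Total steps = 29

29 steps


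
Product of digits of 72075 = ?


7 × 2 × 0 × 7 × 5 = 0


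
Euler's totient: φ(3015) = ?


3015 = 3^2 × 5 × 67
Prime factors: 3, 5, 67
φ(3015) = 3015 × (1-1/3) × (1-1/5) × (1-1/67)
= 3015 × 2/3 × 4/5 × 66/67 = 1584

φ(3015) = 1584


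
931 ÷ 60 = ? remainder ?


931 = 60 * 15 + 31
Check: 900 + 31 = 931

q = 15, r = 31


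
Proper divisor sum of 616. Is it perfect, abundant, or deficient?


Proper divisors: 1, 2, 4, 7, 8, 11, 14, 22, 28, 44, 56, 77, 88, 154, 308
Sum = 1 + 2 + 4 + 7 + 8 + 11 + 14 + 22 + 28 + 44 + 56 + 77 + 88 + 154 + 308 = 824
824 > 616 → abundant

s(616) = 824 (abundant)


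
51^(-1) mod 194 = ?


Use the extended Euclidean algorithm on (194, 51); each row r = 194*s + 51*t:
r=194, s=1, t=0
r=51, s=0, t=1
q=3: r=41, s=1, t=-3   [194*(1) + 51*(-3) = 41]
q=1: r=10, s=-1, t=4   [194*(-1) + 51*(4) = 10]
q=4: r=1, s=5, t=-19   [194*(5) + 51*(-19) = 1]
q=10: r=0, s=-51, t=194   [194*(-51) + 51*(194) = 0]
GCD = 1 with t = -19, so 51*(-19) ≡ 1 (mod 194)
Inverse = -19 mod 194 = 175
Check: 51 * 175 = 8925 ≡ 1 (mod 194)

51^(-1) ≡ 175 (mod 194)


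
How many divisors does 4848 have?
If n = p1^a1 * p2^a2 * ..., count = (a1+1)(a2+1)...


4848 = 2^4 × 3^1 × 101^1
d(4848) = (4+1) × (1+1) × (1+1) = 20

20 divisors


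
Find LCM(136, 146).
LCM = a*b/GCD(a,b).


GCD(136, 146) = 2
LCM = 136*146/2 = 19856/2 = 9928

LCM = 9928


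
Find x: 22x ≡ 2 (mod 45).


GCD(22, 45) = 1, unique solution
a^(-1) mod 45 = 43
x = 43 * 2 mod 45 = 41

x ≡ 41 (mod 45)


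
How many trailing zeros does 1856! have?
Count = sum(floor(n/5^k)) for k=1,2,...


floor(1856/5) = 371
floor(1856/25) = 74
floor(1856/125) = 14
floor(1856/625) = 2
Total = 461

461 trailing zeros


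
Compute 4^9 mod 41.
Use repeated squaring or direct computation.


4^1 mod 41 = 4
4^2 mod 41 = 16
4^3 mod 41 = 23
4^4 mod 41 = 10
4^5 mod 41 = 40
4^6 mod 41 = 37
4^7 mod 41 = 25
4^8 mod 41 = 18
4^9 mod 41 = 31


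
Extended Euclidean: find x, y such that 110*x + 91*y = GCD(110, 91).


Tabular extended Euclidean (each row: r = 110*s + 91*t):
r=110, s=1, t=0
r=91, s=0, t=1
q=1: r=19, s=1, t=-1   [110*(1) + 91*(-1) = 19]
q=4: r=15, s=-4, t=5   [110*(-4) + 91*(5) = 15]
q=1: r=4, s=5, t=-6   [110*(5) + 91*(-6) = 4]
q=3: r=3, s=-19, t=23   [110*(-19) + 91*(23) = 3]
q=1: r=1, s=24, t=-29   [110*(24) + 91*(-29) = 1]
q=3: r=0, s=-91, t=110   [110*(-91) + 91*(110) = 0]
GCD = 1; from the row with r=1: x=24, y=-29
Check: 110*(24) + 91*(-29) = 2640 - 2639 = 1

GCD = 1, x = 24, y = -29


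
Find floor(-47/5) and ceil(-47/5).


-47/5 = -9.4000
floor = -10
ceil = -9

floor = -10, ceil = -9


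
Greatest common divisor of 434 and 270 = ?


434 = 1 * 270 + 164
270 = 1 * 164 + 106
164 = 1 * 106 + 58
106 = 1 * 58 + 48
58 = 1 * 48 + 10
48 = 4 * 10 + 8
10 = 1 * 8 + 2
8 = 4 * 2 + 0
GCD = 2


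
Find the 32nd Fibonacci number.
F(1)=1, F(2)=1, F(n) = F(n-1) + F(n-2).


Sequence: 1, 1, 2, 3, 5, 8, 13, 21, 34, 55, 89, 144, 233, 377, 610, 987, 1597, 2584, 4181, 6765, 10946, 17711, 28657, 46368, 75025, 121393, 196418, 317811, 514229, 832040, 1346269, 2178309
F(32) = 2178309


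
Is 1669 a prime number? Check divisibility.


Check divisors up to sqrt(1669) = 40.8534
No divisors found.
1669 is prime.

Yes, 1669 is prime


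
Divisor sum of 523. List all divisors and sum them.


Divisors of 523: 1, 523
Sum = 1 + 523 = 524

σ(523) = 524


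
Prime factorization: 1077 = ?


1077 / 3 = 359
359 / 359 = 1
1077 = 3 × 359


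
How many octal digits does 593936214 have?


593936214 in base 8 = 4331537526
Number of digits = 10

10 digits (base 8)


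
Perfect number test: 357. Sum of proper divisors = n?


Proper divisors of 357: 1, 3, 7, 17, 21, 51, 119
Sum = 1 + 3 + 7 + 17 + 21 + 51 + 119 = 219

No, 357 is not perfect (219 ≠ 357)


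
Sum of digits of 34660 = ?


3 + 4 + 6 + 6 + 0 = 19


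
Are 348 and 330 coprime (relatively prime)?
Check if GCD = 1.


Euclidean algorithm:
348 = 1 * 330 + 18
330 = 18 * 18 + 6
18 = 3 * 6 + 0
GCD(348, 330) = 6

No, not coprime (GCD = 6)


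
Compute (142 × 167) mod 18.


142 × 167 = 23714
23714 mod 18 = 8


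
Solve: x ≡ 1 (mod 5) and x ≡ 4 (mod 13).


M = 5*13 = 65
M1 = M/5 = 13, M2 = M/13 = 5
M1^(-1) mod 5 = 2, M2^(-1) mod 13 = 8
x = 1*13*2 + 4*5*8 = 186
186 mod 65 = 56
Check: 56 mod 5 = 1 ✓, 56 mod 13 = 4 ✓

x ≡ 56 (mod 65)


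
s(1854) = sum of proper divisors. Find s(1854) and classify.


Proper divisors: 1, 2, 3, 6, 9, 18, 103, 206, 309, 618, 927
Sum = 1 + 2 + 3 + 6 + 9 + 18 + 103 + 206 + 309 + 618 + 927 = 2202
2202 > 1854 → abundant

s(1854) = 2202 (abundant)


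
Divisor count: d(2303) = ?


2303 = 7^2 × 47^1
d(2303) = (2+1) × (1+1) = 6

6 divisors


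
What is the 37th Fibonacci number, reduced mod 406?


F(k) mod 406 for k=1..37:
1, 1, 2, 3, 5, 8, 13, 21, 34, 55, 89, 144, 233, 377, 204, 175, 379, 148, 121, 269, 390, 253, 237, 84, 321, 405, 320, 319, 233, 146, 379, 119, 92, 211, 303, 108, 5
F(37) mod 406 = 5


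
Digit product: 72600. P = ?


7 × 2 × 6 × 0 × 0 = 0


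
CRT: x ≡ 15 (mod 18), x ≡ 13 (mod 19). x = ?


M = 18*19 = 342
M1 = M/18 = 19, M2 = M/19 = 18
M1^(-1) mod 18 = 1, M2^(-1) mod 19 = 18
x = 15*19*1 + 13*18*18 = 4497
4497 mod 342 = 51
Check: 51 mod 18 = 15 ✓, 51 mod 19 = 13 ✓

x ≡ 51 (mod 342)


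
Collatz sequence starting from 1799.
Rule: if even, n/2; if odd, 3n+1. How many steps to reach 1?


1799 → 5398 → 2699 → 8098 → 4049 → 12148 → 6074 → 3037 → 9112 → 4556 → 2278 → 1139 → 3418 → 1709 → 5128 → 2564 → 1282 → 641 → 1924 → 962 → 481 → 1444 → 722 → 361 → 1084 → 542 → 271 → 814 → 407 → 1222 → 611 → 1834 → 917 → 2752 → 1376 → 688 → 344 → 172 → 86 → 43 → 130 → 65 → 196 → 98 → 49 → 148 → 74 → 37 → 112 → 56 → 28 → 14 → 7 → 22 → 11 → 34 → 17 → 52 → 26 → 13 → 40 → 20 → 10 → 5 → 16 → 8 → 4 → 2 → 1
Total steps = 68

68 steps


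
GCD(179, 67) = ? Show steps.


179 = 2 * 67 + 45
67 = 1 * 45 + 22
45 = 2 * 22 + 1
22 = 22 * 1 + 0
GCD = 1


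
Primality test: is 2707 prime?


Check divisors up to sqrt(2707) = 52.0288
No divisors found.
2707 is prime.

Yes, 2707 is prime


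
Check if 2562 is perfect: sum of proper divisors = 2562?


Proper divisors of 2562: 1, 2, 3, 6, 7, 14, 21, 42, 61, 122, 183, 366, 427, 854, 1281
Sum = 1 + 2 + 3 + 6 + 7 + 14 + 21 + 42 + 61 + 122 + 183 + 366 + 427 + 854 + 1281 = 3390

No, 2562 is not perfect (3390 ≠ 2562)


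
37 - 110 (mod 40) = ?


37 - 110 = -73
-73 mod 40 = 7


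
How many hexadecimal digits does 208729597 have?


208729597 in base 16 = C70F5FD
Number of digits = 7

7 digits (base 16)


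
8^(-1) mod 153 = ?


Use the extended Euclidean algorithm on (153, 8); each row r = 153*s + 8*t:
r=153, s=1, t=0
r=8, s=0, t=1
q=19: r=1, s=1, t=-19   [153*(1) + 8*(-19) = 1]
q=8: r=0, s=-8, t=153   [153*(-8) + 8*(153) = 0]
GCD = 1 with t = -19, so 8*(-19) ≡ 1 (mod 153)
Inverse = -19 mod 153 = 134
Check: 8 * 134 = 1072 ≡ 1 (mod 153)

8^(-1) ≡ 134 (mod 153)


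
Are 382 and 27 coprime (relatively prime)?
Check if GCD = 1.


Euclidean algorithm:
382 = 14 * 27 + 4
27 = 6 * 4 + 3
4 = 1 * 3 + 1
3 = 3 * 1 + 0
GCD(382, 27) = 1

Yes, coprime (GCD = 1)


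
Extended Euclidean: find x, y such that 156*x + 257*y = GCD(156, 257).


Tabular extended Euclidean (each row: r = 156*s + 257*t):
r=156, s=1, t=0
r=257, s=0, t=1
q=0: r=156, s=1, t=0   [156*(1) + 257*(0) = 156]
q=1: r=101, s=-1, t=1   [156*(-1) + 257*(1) = 101]
q=1: r=55, s=2, t=-1   [156*(2) + 257*(-1) = 55]
q=1: r=46, s=-3, t=2   [156*(-3) + 257*(2) = 46]
q=1: r=9, s=5, t=-3   [156*(5) + 257*(-3) = 9]
q=5: r=1, s=-28, t=17   [156*(-28) + 257*(17) = 1]
q=9: r=0, s=257, t=-156   [156*(257) + 257*(-156) = 0]
GCD = 1; from the row with r=1: x=-28, y=17
Check: 156*(-28) + 257*(17) = -4368 + 4369 = 1

GCD = 1, x = -28, y = 17


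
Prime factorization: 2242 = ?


2242 / 2 = 1121
1121 / 19 = 59
59 / 59 = 1
2242 = 2 × 19 × 59


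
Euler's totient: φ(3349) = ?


3349 = 17 × 197
Prime factors: 17, 197
φ(3349) = 3349 × (1-1/17) × (1-1/197)
= 3349 × 16/17 × 196/197 = 3136

φ(3349) = 3136


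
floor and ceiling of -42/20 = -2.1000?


-42/20 = -2.1000
floor = -3
ceil = -2

floor = -3, ceil = -2


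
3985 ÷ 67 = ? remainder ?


3985 = 67 * 59 + 32
Check: 3953 + 32 = 3985

q = 59, r = 32


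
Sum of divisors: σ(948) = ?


Divisors of 948: 1, 2, 3, 4, 6, 12, 79, 158, 237, 316, 474, 948
Sum = 1 + 2 + 3 + 4 + 6 + 12 + 79 + 158 + 237 + 316 + 474 + 948 = 2240

σ(948) = 2240


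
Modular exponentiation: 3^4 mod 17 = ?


3^1 mod 17 = 3
3^2 mod 17 = 9
3^3 mod 17 = 10
3^4 mod 17 = 13


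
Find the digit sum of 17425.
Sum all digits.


1 + 7 + 4 + 2 + 5 = 19


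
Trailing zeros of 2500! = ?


floor(2500/5) = 500
floor(2500/25) = 100
floor(2500/125) = 20
floor(2500/625) = 4
Total = 624

624 trailing zeros


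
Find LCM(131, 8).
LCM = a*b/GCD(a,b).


GCD(131, 8) = 1
LCM = 131*8/1 = 1048/1 = 1048

LCM = 1048


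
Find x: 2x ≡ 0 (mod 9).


GCD(2, 9) = 1, unique solution
a^(-1) mod 9 = 5
x = 5 * 0 mod 9 = 0

x ≡ 0 (mod 9)


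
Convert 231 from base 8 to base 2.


231 (base 8) = 153 (decimal)
153 (decimal) = 10011001 (base 2)


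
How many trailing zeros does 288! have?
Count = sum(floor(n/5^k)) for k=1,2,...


floor(288/5) = 57
floor(288/25) = 11
floor(288/125) = 2
Total = 70

70 trailing zeros


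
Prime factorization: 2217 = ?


2217 / 3 = 739
739 / 739 = 1
2217 = 3 × 739


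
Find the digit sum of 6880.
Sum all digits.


6 + 8 + 8 + 0 = 22


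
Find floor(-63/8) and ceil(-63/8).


-63/8 = -7.8750
floor = -8
ceil = -7

floor = -8, ceil = -7


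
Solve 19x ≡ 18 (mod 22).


GCD(19, 22) = 1, unique solution
a^(-1) mod 22 = 7
x = 7 * 18 mod 22 = 16

x ≡ 16 (mod 22)


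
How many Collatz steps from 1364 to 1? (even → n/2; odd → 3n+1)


1364 → 682 → 341 → 1024 → 512 → 256 → 128 → 64 → 32 → 16 → 8 → 4 → 2 → 1
Total steps = 13

13 steps


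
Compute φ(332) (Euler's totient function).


332 = 2^2 × 83
Prime factors: 2, 83
φ(332) = 332 × (1-1/2) × (1-1/83)
= 332 × 1/2 × 82/83 = 164

φ(332) = 164


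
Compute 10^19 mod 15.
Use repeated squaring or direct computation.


10^1 mod 15 = 10
10^2 mod 15 = 10
10^3 mod 15 = 10
10^4 mod 15 = 10
10^5 mod 15 = 10
10^6 mod 15 = 10
10^7 mod 15 = 10
10^8 mod 15 = 10
10^9 mod 15 = 10
10^10 mod 15 = 10
10^11 mod 15 = 10
10^12 mod 15 = 10
10^13 mod 15 = 10
10^14 mod 15 = 10
10^15 mod 15 = 10
10^16 mod 15 = 10
10^17 mod 15 = 10
10^18 mod 15 = 10
10^19 mod 15 = 10


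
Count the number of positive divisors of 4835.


4835 = 5^1 × 967^1
d(4835) = (1+1) × (1+1) = 4

4 divisors


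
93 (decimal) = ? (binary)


93 (base 10) = 93 (decimal)
93 (decimal) = 1011101 (base 2)


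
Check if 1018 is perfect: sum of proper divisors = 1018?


Proper divisors of 1018: 1, 2, 509
Sum = 1 + 2 + 509 = 512

No, 1018 is not perfect (512 ≠ 1018)


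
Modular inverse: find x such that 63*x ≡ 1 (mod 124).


Use the extended Euclidean algorithm on (124, 63); each row r = 124*s + 63*t:
r=124, s=1, t=0
r=63, s=0, t=1
q=1: r=61, s=1, t=-1   [124*(1) + 63*(-1) = 61]
q=1: r=2, s=-1, t=2   [124*(-1) + 63*(2) = 2]
q=30: r=1, s=31, t=-61   [124*(31) + 63*(-61) = 1]
q=2: r=0, s=-63, t=124   [124*(-63) + 63*(124) = 0]
GCD = 1 with t = -61, so 63*(-61) ≡ 1 (mod 124)
Inverse = -61 mod 124 = 63
Check: 63 * 63 = 3969 ≡ 1 (mod 124)

63^(-1) ≡ 63 (mod 124)


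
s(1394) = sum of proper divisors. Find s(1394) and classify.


Proper divisors: 1, 2, 17, 34, 41, 82, 697
Sum = 1 + 2 + 17 + 34 + 41 + 82 + 697 = 874
874 < 1394 → deficient

s(1394) = 874 (deficient)


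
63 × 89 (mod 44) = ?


63 × 89 = 5607
5607 mod 44 = 19


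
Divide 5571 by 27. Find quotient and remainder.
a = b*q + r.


5571 = 27 * 206 + 9
Check: 5562 + 9 = 5571

q = 206, r = 9


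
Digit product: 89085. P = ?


8 × 9 × 0 × 8 × 5 = 0


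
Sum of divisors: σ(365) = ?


Divisors of 365: 1, 5, 73, 365
Sum = 1 + 5 + 73 + 365 = 444

σ(365) = 444


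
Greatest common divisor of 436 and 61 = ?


436 = 7 * 61 + 9
61 = 6 * 9 + 7
9 = 1 * 7 + 2
7 = 3 * 2 + 1
2 = 2 * 1 + 0
GCD = 1


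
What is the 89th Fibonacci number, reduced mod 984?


F(k) mod 984 for k=1..89:
1, 1, 2, 3, 5, 8, 13, 21, 34, 55, 89, 144, 233, 377, 610, 3, 613, 616, 245, 861, 122, 983, 121, 120, 241, 361, 602, 963, 581, 560, 157, 717, 874, 607, 497, 120, 617, 737, 370, 123, 493, 616, 125, 741, 866, 623, 505, 144, 649, 793, 458, 267, 725, 8, 733, 741, 490, 247, 737, 0, 737, 737, 490, 243, 733, 976, 725, 717, 458, 191, 649, 840, 505, 361, 866, 243, 125, 368, 493, 861, 370, 247, 617, 864, 497, 377, 874, 267, 157
F(89) mod 984 = 157


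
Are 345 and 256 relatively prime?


Euclidean algorithm:
345 = 1 * 256 + 89
256 = 2 * 89 + 78
89 = 1 * 78 + 11
78 = 7 * 11 + 1
11 = 11 * 1 + 0
GCD(345, 256) = 1

Yes, coprime (GCD = 1)


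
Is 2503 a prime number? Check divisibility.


Check divisors up to sqrt(2503) = 50.0300
No divisors found.
2503 is prime.

Yes, 2503 is prime


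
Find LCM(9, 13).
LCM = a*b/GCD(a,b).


GCD(9, 13) = 1
LCM = 9*13/1 = 117/1 = 117

LCM = 117


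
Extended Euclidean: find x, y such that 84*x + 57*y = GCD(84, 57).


Tabular extended Euclidean (each row: r = 84*s + 57*t):
r=84, s=1, t=0
r=57, s=0, t=1
q=1: r=27, s=1, t=-1   [84*(1) + 57*(-1) = 27]
q=2: r=3, s=-2, t=3   [84*(-2) + 57*(3) = 3]
q=9: r=0, s=19, t=-28   [84*(19) + 57*(-28) = 0]
GCD = 3; from the row with r=3: x=-2, y=3
Check: 84*(-2) + 57*(3) = -168 + 171 = 3

GCD = 3, x = -2, y = 3


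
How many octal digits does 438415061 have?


438415061 in base 8 = 3210327325
Number of digits = 10

10 digits (base 8)


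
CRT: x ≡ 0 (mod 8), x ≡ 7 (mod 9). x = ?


M = 8*9 = 72
M1 = M/8 = 9, M2 = M/9 = 8
M1^(-1) mod 8 = 1, M2^(-1) mod 9 = 8
x = 0*9*1 + 7*8*8 = 448
448 mod 72 = 16
Check: 16 mod 8 = 0 ✓, 16 mod 9 = 7 ✓

x ≡ 16 (mod 72)


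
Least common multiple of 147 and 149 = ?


GCD(147, 149) = 1
LCM = 147*149/1 = 21903/1 = 21903

LCM = 21903


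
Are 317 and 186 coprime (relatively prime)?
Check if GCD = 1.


Euclidean algorithm:
317 = 1 * 186 + 131
186 = 1 * 131 + 55
131 = 2 * 55 + 21
55 = 2 * 21 + 13
21 = 1 * 13 + 8
13 = 1 * 8 + 5
8 = 1 * 5 + 3
5 = 1 * 3 + 2
3 = 1 * 2 + 1
2 = 2 * 1 + 0
GCD(317, 186) = 1

Yes, coprime (GCD = 1)


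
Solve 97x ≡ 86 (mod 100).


GCD(97, 100) = 1, unique solution
a^(-1) mod 100 = 33
x = 33 * 86 mod 100 = 38

x ≡ 38 (mod 100)


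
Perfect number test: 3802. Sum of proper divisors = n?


Proper divisors of 3802: 1, 2, 1901
Sum = 1 + 2 + 1901 = 1904

No, 3802 is not perfect (1904 ≠ 3802)


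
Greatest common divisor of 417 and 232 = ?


417 = 1 * 232 + 185
232 = 1 * 185 + 47
185 = 3 * 47 + 44
47 = 1 * 44 + 3
44 = 14 * 3 + 2
3 = 1 * 2 + 1
2 = 2 * 1 + 0
GCD = 1


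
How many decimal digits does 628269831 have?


628269831 has 9 digits in base 10
floor(log10(628269831)) + 1 = floor(8.7981) + 1 = 9

9 digits (base 10)


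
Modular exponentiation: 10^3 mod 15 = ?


10^1 mod 15 = 10
10^2 mod 15 = 10
10^3 mod 15 = 10


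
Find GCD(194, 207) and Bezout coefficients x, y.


Tabular extended Euclidean (each row: r = 194*s + 207*t):
r=194, s=1, t=0
r=207, s=0, t=1
q=0: r=194, s=1, t=0   [194*(1) + 207*(0) = 194]
q=1: r=13, s=-1, t=1   [194*(-1) + 207*(1) = 13]
q=14: r=12, s=15, t=-14   [194*(15) + 207*(-14) = 12]
q=1: r=1, s=-16, t=15   [194*(-16) + 207*(15) = 1]
q=12: r=0, s=207, t=-194   [194*(207) + 207*(-194) = 0]
GCD = 1; from the row with r=1: x=-16, y=15
Check: 194*(-16) + 207*(15) = -3104 + 3105 = 1

GCD = 1, x = -16, y = 15


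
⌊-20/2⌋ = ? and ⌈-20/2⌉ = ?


-20/2 = -10.0000
floor = -10
ceil = -10

floor = -10, ceil = -10


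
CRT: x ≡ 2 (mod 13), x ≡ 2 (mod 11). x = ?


M = 13*11 = 143
M1 = M/13 = 11, M2 = M/11 = 13
M1^(-1) mod 13 = 6, M2^(-1) mod 11 = 6
x = 2*11*6 + 2*13*6 = 288
288 mod 143 = 2
Check: 2 mod 13 = 2 ✓, 2 mod 11 = 2 ✓

x ≡ 2 (mod 143)


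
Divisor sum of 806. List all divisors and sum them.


Divisors of 806: 1, 2, 13, 26, 31, 62, 403, 806
Sum = 1 + 2 + 13 + 26 + 31 + 62 + 403 + 806 = 1344

σ(806) = 1344


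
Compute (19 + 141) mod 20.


19 + 141 = 160
160 mod 20 = 0


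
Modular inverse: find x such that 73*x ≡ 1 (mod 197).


Use the extended Euclidean algorithm on (197, 73); each row r = 197*s + 73*t:
r=197, s=1, t=0
r=73, s=0, t=1
q=2: r=51, s=1, t=-2   [197*(1) + 73*(-2) = 51]
q=1: r=22, s=-1, t=3   [197*(-1) + 73*(3) = 22]
q=2: r=7, s=3, t=-8   [197*(3) + 73*(-8) = 7]
q=3: r=1, s=-10, t=27   [197*(-10) + 73*(27) = 1]
q=7: r=0, s=73, t=-197   [197*(73) + 73*(-197) = 0]
GCD = 1 with t = 27, so 73*(27) ≡ 1 (mod 197)
Inverse = 27 mod 197 = 27
Check: 73 * 27 = 1971 ≡ 1 (mod 197)

73^(-1) ≡ 27 (mod 197)


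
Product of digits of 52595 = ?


5 × 2 × 5 × 9 × 5 = 2250


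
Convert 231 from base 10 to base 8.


231 (base 10) = 231 (decimal)
231 (decimal) = 347 (base 8)


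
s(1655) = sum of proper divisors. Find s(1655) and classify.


Proper divisors: 1, 5, 331
Sum = 1 + 5 + 331 = 337
337 < 1655 → deficient

s(1655) = 337 (deficient)


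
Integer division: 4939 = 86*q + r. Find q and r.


4939 = 86 * 57 + 37
Check: 4902 + 37 = 4939

q = 57, r = 37


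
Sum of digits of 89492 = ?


8 + 9 + 4 + 9 + 2 = 32


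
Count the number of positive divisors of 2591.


2591 = 2591^1
d(2591) = (1+1) = 2

2 divisors


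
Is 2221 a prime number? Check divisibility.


Check divisors up to sqrt(2221) = 47.1275
No divisors found.
2221 is prime.

Yes, 2221 is prime


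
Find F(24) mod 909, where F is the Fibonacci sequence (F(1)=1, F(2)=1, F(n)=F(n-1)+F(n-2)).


F(k) mod 909 for k=1..24:
1, 1, 2, 3, 5, 8, 13, 21, 34, 55, 89, 144, 233, 377, 610, 78, 688, 766, 545, 402, 38, 440, 478, 9
F(24) mod 909 = 9


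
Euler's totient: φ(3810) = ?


3810 = 2 × 3 × 5 × 127
Prime factors: 2, 3, 5, 127
φ(3810) = 3810 × (1-1/2) × (1-1/3) × (1-1/5) × (1-1/127)
= 3810 × 1/2 × 2/3 × 4/5 × 126/127 = 1008

φ(3810) = 1008


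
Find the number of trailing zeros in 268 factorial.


floor(268/5) = 53
floor(268/25) = 10
floor(268/125) = 2
Total = 65

65 trailing zeros


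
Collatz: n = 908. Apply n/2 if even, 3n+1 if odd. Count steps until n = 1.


908 → 454 → 227 → 682 → 341 → 1024 → 512 → 256 → 128 → 64 → 32 → 16 → 8 → 4 → 2 → 1
Total steps = 15

15 steps


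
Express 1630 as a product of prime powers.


1630 / 2 = 815
815 / 5 = 163
163 / 163 = 1
1630 = 2 × 5 × 163


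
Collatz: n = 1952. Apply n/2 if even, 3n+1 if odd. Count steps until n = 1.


1952 → 976 → 488 → 244 → 122 → 61 → 184 → 92 → 46 → 23 → 70 → 35 → 106 → 53 → 160 → 80 → 40 → 20 → 10 → 5 → 16 → 8 → 4 → 2 → 1
Total steps = 24

24 steps


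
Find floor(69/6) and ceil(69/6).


69/6 = 11.5000
floor = 11
ceil = 12

floor = 11, ceil = 12


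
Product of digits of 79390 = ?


7 × 9 × 3 × 9 × 0 = 0


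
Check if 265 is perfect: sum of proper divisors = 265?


Proper divisors of 265: 1, 5, 53
Sum = 1 + 5 + 53 = 59

No, 265 is not perfect (59 ≠ 265)


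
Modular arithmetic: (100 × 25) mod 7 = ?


100 × 25 = 2500
2500 mod 7 = 1


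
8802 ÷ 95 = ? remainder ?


8802 = 95 * 92 + 62
Check: 8740 + 62 = 8802

q = 92, r = 62


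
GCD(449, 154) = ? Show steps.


449 = 2 * 154 + 141
154 = 1 * 141 + 13
141 = 10 * 13 + 11
13 = 1 * 11 + 2
11 = 5 * 2 + 1
2 = 2 * 1 + 0
GCD = 1


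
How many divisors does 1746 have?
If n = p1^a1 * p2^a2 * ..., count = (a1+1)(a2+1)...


1746 = 2^1 × 3^2 × 97^1
d(1746) = (1+1) × (2+1) × (1+1) = 12

12 divisors


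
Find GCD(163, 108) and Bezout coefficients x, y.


Tabular extended Euclidean (each row: r = 163*s + 108*t):
r=163, s=1, t=0
r=108, s=0, t=1
q=1: r=55, s=1, t=-1   [163*(1) + 108*(-1) = 55]
q=1: r=53, s=-1, t=2   [163*(-1) + 108*(2) = 53]
q=1: r=2, s=2, t=-3   [163*(2) + 108*(-3) = 2]
q=26: r=1, s=-53, t=80   [163*(-53) + 108*(80) = 1]
q=2: r=0, s=108, t=-163   [163*(108) + 108*(-163) = 0]
GCD = 1; from the row with r=1: x=-53, y=80
Check: 163*(-53) + 108*(80) = -8639 + 8640 = 1

GCD = 1, x = -53, y = 80


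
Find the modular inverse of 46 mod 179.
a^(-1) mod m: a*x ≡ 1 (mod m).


Use the extended Euclidean algorithm on (179, 46); each row r = 179*s + 46*t:
r=179, s=1, t=0
r=46, s=0, t=1
q=3: r=41, s=1, t=-3   [179*(1) + 46*(-3) = 41]
q=1: r=5, s=-1, t=4   [179*(-1) + 46*(4) = 5]
q=8: r=1, s=9, t=-35   [179*(9) + 46*(-35) = 1]
q=5: r=0, s=-46, t=179   [179*(-46) + 46*(179) = 0]
GCD = 1 with t = -35, so 46*(-35) ≡ 1 (mod 179)
Inverse = -35 mod 179 = 144
Check: 46 * 144 = 6624 ≡ 1 (mod 179)

46^(-1) ≡ 144 (mod 179)
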